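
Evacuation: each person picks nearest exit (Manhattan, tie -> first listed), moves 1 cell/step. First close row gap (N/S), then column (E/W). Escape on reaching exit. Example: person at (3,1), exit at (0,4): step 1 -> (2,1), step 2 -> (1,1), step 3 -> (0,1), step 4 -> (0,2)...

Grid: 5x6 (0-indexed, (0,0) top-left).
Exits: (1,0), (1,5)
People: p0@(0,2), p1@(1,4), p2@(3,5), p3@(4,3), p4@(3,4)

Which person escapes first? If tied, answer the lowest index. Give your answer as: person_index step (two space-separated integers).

Step 1: p0:(0,2)->(1,2) | p1:(1,4)->(1,5)->EXIT | p2:(3,5)->(2,5) | p3:(4,3)->(3,3) | p4:(3,4)->(2,4)
Step 2: p0:(1,2)->(1,1) | p1:escaped | p2:(2,5)->(1,5)->EXIT | p3:(3,3)->(2,3) | p4:(2,4)->(1,4)
Step 3: p0:(1,1)->(1,0)->EXIT | p1:escaped | p2:escaped | p3:(2,3)->(1,3) | p4:(1,4)->(1,5)->EXIT
Step 4: p0:escaped | p1:escaped | p2:escaped | p3:(1,3)->(1,4) | p4:escaped
Step 5: p0:escaped | p1:escaped | p2:escaped | p3:(1,4)->(1,5)->EXIT | p4:escaped
Exit steps: [3, 1, 2, 5, 3]
First to escape: p1 at step 1

Answer: 1 1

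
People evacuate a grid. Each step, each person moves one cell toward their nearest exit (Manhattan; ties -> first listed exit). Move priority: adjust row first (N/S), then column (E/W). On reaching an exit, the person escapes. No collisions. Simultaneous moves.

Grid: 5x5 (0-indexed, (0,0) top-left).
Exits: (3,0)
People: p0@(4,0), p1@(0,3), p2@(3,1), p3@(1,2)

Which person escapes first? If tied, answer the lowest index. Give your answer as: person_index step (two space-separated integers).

Step 1: p0:(4,0)->(3,0)->EXIT | p1:(0,3)->(1,3) | p2:(3,1)->(3,0)->EXIT | p3:(1,2)->(2,2)
Step 2: p0:escaped | p1:(1,3)->(2,3) | p2:escaped | p3:(2,2)->(3,2)
Step 3: p0:escaped | p1:(2,3)->(3,3) | p2:escaped | p3:(3,2)->(3,1)
Step 4: p0:escaped | p1:(3,3)->(3,2) | p2:escaped | p3:(3,1)->(3,0)->EXIT
Step 5: p0:escaped | p1:(3,2)->(3,1) | p2:escaped | p3:escaped
Step 6: p0:escaped | p1:(3,1)->(3,0)->EXIT | p2:escaped | p3:escaped
Exit steps: [1, 6, 1, 4]
First to escape: p0 at step 1

Answer: 0 1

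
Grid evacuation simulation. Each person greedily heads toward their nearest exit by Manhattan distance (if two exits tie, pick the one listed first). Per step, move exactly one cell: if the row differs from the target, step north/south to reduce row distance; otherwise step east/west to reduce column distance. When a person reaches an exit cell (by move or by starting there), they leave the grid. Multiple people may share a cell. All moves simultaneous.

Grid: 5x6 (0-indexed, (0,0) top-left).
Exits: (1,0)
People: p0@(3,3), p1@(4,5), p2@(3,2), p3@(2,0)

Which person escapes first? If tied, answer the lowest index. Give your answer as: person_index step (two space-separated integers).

Step 1: p0:(3,3)->(2,3) | p1:(4,5)->(3,5) | p2:(3,2)->(2,2) | p3:(2,0)->(1,0)->EXIT
Step 2: p0:(2,3)->(1,3) | p1:(3,5)->(2,5) | p2:(2,2)->(1,2) | p3:escaped
Step 3: p0:(1,3)->(1,2) | p1:(2,5)->(1,5) | p2:(1,2)->(1,1) | p3:escaped
Step 4: p0:(1,2)->(1,1) | p1:(1,5)->(1,4) | p2:(1,1)->(1,0)->EXIT | p3:escaped
Step 5: p0:(1,1)->(1,0)->EXIT | p1:(1,4)->(1,3) | p2:escaped | p3:escaped
Step 6: p0:escaped | p1:(1,3)->(1,2) | p2:escaped | p3:escaped
Step 7: p0:escaped | p1:(1,2)->(1,1) | p2:escaped | p3:escaped
Step 8: p0:escaped | p1:(1,1)->(1,0)->EXIT | p2:escaped | p3:escaped
Exit steps: [5, 8, 4, 1]
First to escape: p3 at step 1

Answer: 3 1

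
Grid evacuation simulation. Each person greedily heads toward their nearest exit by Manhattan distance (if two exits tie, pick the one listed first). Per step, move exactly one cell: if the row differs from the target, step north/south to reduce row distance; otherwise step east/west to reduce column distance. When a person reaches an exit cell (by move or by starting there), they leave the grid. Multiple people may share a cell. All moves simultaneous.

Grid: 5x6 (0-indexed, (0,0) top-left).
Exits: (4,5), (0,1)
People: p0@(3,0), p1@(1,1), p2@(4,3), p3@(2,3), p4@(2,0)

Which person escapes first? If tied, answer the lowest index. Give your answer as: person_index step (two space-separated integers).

Answer: 1 1

Derivation:
Step 1: p0:(3,0)->(2,0) | p1:(1,1)->(0,1)->EXIT | p2:(4,3)->(4,4) | p3:(2,3)->(3,3) | p4:(2,0)->(1,0)
Step 2: p0:(2,0)->(1,0) | p1:escaped | p2:(4,4)->(4,5)->EXIT | p3:(3,3)->(4,3) | p4:(1,0)->(0,0)
Step 3: p0:(1,0)->(0,0) | p1:escaped | p2:escaped | p3:(4,3)->(4,4) | p4:(0,0)->(0,1)->EXIT
Step 4: p0:(0,0)->(0,1)->EXIT | p1:escaped | p2:escaped | p3:(4,4)->(4,5)->EXIT | p4:escaped
Exit steps: [4, 1, 2, 4, 3]
First to escape: p1 at step 1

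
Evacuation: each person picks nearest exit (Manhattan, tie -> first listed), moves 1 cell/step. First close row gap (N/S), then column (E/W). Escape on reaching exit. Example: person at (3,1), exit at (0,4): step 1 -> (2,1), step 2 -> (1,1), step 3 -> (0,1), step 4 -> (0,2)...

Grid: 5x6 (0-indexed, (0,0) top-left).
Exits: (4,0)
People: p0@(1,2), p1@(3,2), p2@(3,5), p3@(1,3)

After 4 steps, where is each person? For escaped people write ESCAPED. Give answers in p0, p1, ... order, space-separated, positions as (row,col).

Step 1: p0:(1,2)->(2,2) | p1:(3,2)->(4,2) | p2:(3,5)->(4,5) | p3:(1,3)->(2,3)
Step 2: p0:(2,2)->(3,2) | p1:(4,2)->(4,1) | p2:(4,5)->(4,4) | p3:(2,3)->(3,3)
Step 3: p0:(3,2)->(4,2) | p1:(4,1)->(4,0)->EXIT | p2:(4,4)->(4,3) | p3:(3,3)->(4,3)
Step 4: p0:(4,2)->(4,1) | p1:escaped | p2:(4,3)->(4,2) | p3:(4,3)->(4,2)

(4,1) ESCAPED (4,2) (4,2)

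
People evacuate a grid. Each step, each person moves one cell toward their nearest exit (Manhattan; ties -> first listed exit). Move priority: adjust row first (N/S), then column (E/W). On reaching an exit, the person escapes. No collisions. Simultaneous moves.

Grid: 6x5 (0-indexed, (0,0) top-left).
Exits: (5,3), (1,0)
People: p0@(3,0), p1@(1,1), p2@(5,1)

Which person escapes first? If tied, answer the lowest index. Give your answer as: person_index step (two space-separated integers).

Step 1: p0:(3,0)->(2,0) | p1:(1,1)->(1,0)->EXIT | p2:(5,1)->(5,2)
Step 2: p0:(2,0)->(1,0)->EXIT | p1:escaped | p2:(5,2)->(5,3)->EXIT
Exit steps: [2, 1, 2]
First to escape: p1 at step 1

Answer: 1 1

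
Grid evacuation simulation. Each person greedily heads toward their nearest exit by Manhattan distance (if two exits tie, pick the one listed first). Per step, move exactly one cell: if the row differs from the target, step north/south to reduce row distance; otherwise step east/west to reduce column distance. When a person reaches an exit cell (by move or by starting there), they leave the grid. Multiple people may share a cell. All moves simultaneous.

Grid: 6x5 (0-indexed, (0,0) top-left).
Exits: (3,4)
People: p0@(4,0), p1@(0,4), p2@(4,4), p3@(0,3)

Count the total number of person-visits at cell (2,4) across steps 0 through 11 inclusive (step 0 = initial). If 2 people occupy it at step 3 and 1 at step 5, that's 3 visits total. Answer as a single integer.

Step 0: p0@(4,0) p1@(0,4) p2@(4,4) p3@(0,3) -> at (2,4): 0 [-], cum=0
Step 1: p0@(3,0) p1@(1,4) p2@ESC p3@(1,3) -> at (2,4): 0 [-], cum=0
Step 2: p0@(3,1) p1@(2,4) p2@ESC p3@(2,3) -> at (2,4): 1 [p1], cum=1
Step 3: p0@(3,2) p1@ESC p2@ESC p3@(3,3) -> at (2,4): 0 [-], cum=1
Step 4: p0@(3,3) p1@ESC p2@ESC p3@ESC -> at (2,4): 0 [-], cum=1
Step 5: p0@ESC p1@ESC p2@ESC p3@ESC -> at (2,4): 0 [-], cum=1
Total visits = 1

Answer: 1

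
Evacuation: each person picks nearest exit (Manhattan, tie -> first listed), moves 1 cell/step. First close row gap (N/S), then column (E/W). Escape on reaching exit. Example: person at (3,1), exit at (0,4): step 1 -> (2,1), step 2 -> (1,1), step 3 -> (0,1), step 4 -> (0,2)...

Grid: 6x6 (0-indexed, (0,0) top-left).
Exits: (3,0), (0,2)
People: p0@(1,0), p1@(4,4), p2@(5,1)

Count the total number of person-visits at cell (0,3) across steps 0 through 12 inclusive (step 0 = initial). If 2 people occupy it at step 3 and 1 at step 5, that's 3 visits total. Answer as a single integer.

Step 0: p0@(1,0) p1@(4,4) p2@(5,1) -> at (0,3): 0 [-], cum=0
Step 1: p0@(2,0) p1@(3,4) p2@(4,1) -> at (0,3): 0 [-], cum=0
Step 2: p0@ESC p1@(3,3) p2@(3,1) -> at (0,3): 0 [-], cum=0
Step 3: p0@ESC p1@(3,2) p2@ESC -> at (0,3): 0 [-], cum=0
Step 4: p0@ESC p1@(3,1) p2@ESC -> at (0,3): 0 [-], cum=0
Step 5: p0@ESC p1@ESC p2@ESC -> at (0,3): 0 [-], cum=0
Total visits = 0

Answer: 0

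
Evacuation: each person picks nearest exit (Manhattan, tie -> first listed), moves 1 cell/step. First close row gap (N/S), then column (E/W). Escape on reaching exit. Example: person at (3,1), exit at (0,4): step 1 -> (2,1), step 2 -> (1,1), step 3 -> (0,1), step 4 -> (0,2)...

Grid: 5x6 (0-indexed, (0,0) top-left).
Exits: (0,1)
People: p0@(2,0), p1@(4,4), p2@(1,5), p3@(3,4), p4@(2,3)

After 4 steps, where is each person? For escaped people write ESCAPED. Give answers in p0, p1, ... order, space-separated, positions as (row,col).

Step 1: p0:(2,0)->(1,0) | p1:(4,4)->(3,4) | p2:(1,5)->(0,5) | p3:(3,4)->(2,4) | p4:(2,3)->(1,3)
Step 2: p0:(1,0)->(0,0) | p1:(3,4)->(2,4) | p2:(0,5)->(0,4) | p3:(2,4)->(1,4) | p4:(1,3)->(0,3)
Step 3: p0:(0,0)->(0,1)->EXIT | p1:(2,4)->(1,4) | p2:(0,4)->(0,3) | p3:(1,4)->(0,4) | p4:(0,3)->(0,2)
Step 4: p0:escaped | p1:(1,4)->(0,4) | p2:(0,3)->(0,2) | p3:(0,4)->(0,3) | p4:(0,2)->(0,1)->EXIT

ESCAPED (0,4) (0,2) (0,3) ESCAPED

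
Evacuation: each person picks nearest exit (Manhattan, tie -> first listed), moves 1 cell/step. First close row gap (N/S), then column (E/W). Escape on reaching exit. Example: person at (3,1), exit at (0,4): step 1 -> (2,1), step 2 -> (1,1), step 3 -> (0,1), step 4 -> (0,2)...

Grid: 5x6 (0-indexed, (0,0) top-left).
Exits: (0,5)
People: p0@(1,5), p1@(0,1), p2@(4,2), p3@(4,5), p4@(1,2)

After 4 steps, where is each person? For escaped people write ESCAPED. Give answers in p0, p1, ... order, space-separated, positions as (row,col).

Step 1: p0:(1,5)->(0,5)->EXIT | p1:(0,1)->(0,2) | p2:(4,2)->(3,2) | p3:(4,5)->(3,5) | p4:(1,2)->(0,2)
Step 2: p0:escaped | p1:(0,2)->(0,3) | p2:(3,2)->(2,2) | p3:(3,5)->(2,5) | p4:(0,2)->(0,3)
Step 3: p0:escaped | p1:(0,3)->(0,4) | p2:(2,2)->(1,2) | p3:(2,5)->(1,5) | p4:(0,3)->(0,4)
Step 4: p0:escaped | p1:(0,4)->(0,5)->EXIT | p2:(1,2)->(0,2) | p3:(1,5)->(0,5)->EXIT | p4:(0,4)->(0,5)->EXIT

ESCAPED ESCAPED (0,2) ESCAPED ESCAPED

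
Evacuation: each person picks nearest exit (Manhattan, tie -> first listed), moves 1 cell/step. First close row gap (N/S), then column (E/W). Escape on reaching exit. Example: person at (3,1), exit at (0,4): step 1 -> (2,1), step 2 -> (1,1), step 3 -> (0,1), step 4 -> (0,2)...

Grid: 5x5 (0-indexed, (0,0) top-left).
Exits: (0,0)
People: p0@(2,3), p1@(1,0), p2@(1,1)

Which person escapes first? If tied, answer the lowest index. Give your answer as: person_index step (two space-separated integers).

Step 1: p0:(2,3)->(1,3) | p1:(1,0)->(0,0)->EXIT | p2:(1,1)->(0,1)
Step 2: p0:(1,3)->(0,3) | p1:escaped | p2:(0,1)->(0,0)->EXIT
Step 3: p0:(0,3)->(0,2) | p1:escaped | p2:escaped
Step 4: p0:(0,2)->(0,1) | p1:escaped | p2:escaped
Step 5: p0:(0,1)->(0,0)->EXIT | p1:escaped | p2:escaped
Exit steps: [5, 1, 2]
First to escape: p1 at step 1

Answer: 1 1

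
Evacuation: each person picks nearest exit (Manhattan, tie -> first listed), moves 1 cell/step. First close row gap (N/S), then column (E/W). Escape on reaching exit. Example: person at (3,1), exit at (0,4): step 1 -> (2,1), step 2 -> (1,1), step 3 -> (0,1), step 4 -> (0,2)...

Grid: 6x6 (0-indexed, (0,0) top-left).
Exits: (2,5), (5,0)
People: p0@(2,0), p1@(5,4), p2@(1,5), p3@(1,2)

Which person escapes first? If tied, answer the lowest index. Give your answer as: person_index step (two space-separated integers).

Answer: 2 1

Derivation:
Step 1: p0:(2,0)->(3,0) | p1:(5,4)->(4,4) | p2:(1,5)->(2,5)->EXIT | p3:(1,2)->(2,2)
Step 2: p0:(3,0)->(4,0) | p1:(4,4)->(3,4) | p2:escaped | p3:(2,2)->(2,3)
Step 3: p0:(4,0)->(5,0)->EXIT | p1:(3,4)->(2,4) | p2:escaped | p3:(2,3)->(2,4)
Step 4: p0:escaped | p1:(2,4)->(2,5)->EXIT | p2:escaped | p3:(2,4)->(2,5)->EXIT
Exit steps: [3, 4, 1, 4]
First to escape: p2 at step 1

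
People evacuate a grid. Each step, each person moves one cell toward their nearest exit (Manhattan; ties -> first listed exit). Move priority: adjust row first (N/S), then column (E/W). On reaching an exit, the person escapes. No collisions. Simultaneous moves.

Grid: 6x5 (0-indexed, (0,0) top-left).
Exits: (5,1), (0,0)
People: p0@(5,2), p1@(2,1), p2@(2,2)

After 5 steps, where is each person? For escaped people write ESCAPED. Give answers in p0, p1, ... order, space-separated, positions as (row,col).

Step 1: p0:(5,2)->(5,1)->EXIT | p1:(2,1)->(3,1) | p2:(2,2)->(3,2)
Step 2: p0:escaped | p1:(3,1)->(4,1) | p2:(3,2)->(4,2)
Step 3: p0:escaped | p1:(4,1)->(5,1)->EXIT | p2:(4,2)->(5,2)
Step 4: p0:escaped | p1:escaped | p2:(5,2)->(5,1)->EXIT

ESCAPED ESCAPED ESCAPED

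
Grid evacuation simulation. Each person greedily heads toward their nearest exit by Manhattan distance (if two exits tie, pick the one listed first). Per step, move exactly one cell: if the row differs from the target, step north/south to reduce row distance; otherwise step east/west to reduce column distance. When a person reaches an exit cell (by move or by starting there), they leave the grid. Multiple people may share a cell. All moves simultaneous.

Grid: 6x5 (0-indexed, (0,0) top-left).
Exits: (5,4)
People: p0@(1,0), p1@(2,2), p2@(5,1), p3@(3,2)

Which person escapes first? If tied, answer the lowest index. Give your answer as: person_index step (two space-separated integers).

Step 1: p0:(1,0)->(2,0) | p1:(2,2)->(3,2) | p2:(5,1)->(5,2) | p3:(3,2)->(4,2)
Step 2: p0:(2,0)->(3,0) | p1:(3,2)->(4,2) | p2:(5,2)->(5,3) | p3:(4,2)->(5,2)
Step 3: p0:(3,0)->(4,0) | p1:(4,2)->(5,2) | p2:(5,3)->(5,4)->EXIT | p3:(5,2)->(5,3)
Step 4: p0:(4,0)->(5,0) | p1:(5,2)->(5,3) | p2:escaped | p3:(5,3)->(5,4)->EXIT
Step 5: p0:(5,0)->(5,1) | p1:(5,3)->(5,4)->EXIT | p2:escaped | p3:escaped
Step 6: p0:(5,1)->(5,2) | p1:escaped | p2:escaped | p3:escaped
Step 7: p0:(5,2)->(5,3) | p1:escaped | p2:escaped | p3:escaped
Step 8: p0:(5,3)->(5,4)->EXIT | p1:escaped | p2:escaped | p3:escaped
Exit steps: [8, 5, 3, 4]
First to escape: p2 at step 3

Answer: 2 3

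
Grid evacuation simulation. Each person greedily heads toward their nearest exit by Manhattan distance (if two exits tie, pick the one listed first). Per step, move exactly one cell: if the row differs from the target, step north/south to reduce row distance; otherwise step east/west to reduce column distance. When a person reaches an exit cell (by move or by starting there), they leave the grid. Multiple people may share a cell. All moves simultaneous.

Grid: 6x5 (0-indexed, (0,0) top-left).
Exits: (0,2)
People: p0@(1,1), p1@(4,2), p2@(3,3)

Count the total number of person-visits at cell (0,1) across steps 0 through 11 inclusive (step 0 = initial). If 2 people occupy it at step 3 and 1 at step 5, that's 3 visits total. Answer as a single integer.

Answer: 1

Derivation:
Step 0: p0@(1,1) p1@(4,2) p2@(3,3) -> at (0,1): 0 [-], cum=0
Step 1: p0@(0,1) p1@(3,2) p2@(2,3) -> at (0,1): 1 [p0], cum=1
Step 2: p0@ESC p1@(2,2) p2@(1,3) -> at (0,1): 0 [-], cum=1
Step 3: p0@ESC p1@(1,2) p2@(0,3) -> at (0,1): 0 [-], cum=1
Step 4: p0@ESC p1@ESC p2@ESC -> at (0,1): 0 [-], cum=1
Total visits = 1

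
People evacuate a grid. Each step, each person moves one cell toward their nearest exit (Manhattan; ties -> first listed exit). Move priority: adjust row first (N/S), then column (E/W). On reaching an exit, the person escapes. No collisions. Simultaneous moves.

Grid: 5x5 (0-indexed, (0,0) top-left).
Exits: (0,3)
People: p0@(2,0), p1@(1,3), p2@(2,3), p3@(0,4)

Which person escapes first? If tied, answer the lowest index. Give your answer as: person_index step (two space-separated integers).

Step 1: p0:(2,0)->(1,0) | p1:(1,3)->(0,3)->EXIT | p2:(2,3)->(1,3) | p3:(0,4)->(0,3)->EXIT
Step 2: p0:(1,0)->(0,0) | p1:escaped | p2:(1,3)->(0,3)->EXIT | p3:escaped
Step 3: p0:(0,0)->(0,1) | p1:escaped | p2:escaped | p3:escaped
Step 4: p0:(0,1)->(0,2) | p1:escaped | p2:escaped | p3:escaped
Step 5: p0:(0,2)->(0,3)->EXIT | p1:escaped | p2:escaped | p3:escaped
Exit steps: [5, 1, 2, 1]
First to escape: p1 at step 1

Answer: 1 1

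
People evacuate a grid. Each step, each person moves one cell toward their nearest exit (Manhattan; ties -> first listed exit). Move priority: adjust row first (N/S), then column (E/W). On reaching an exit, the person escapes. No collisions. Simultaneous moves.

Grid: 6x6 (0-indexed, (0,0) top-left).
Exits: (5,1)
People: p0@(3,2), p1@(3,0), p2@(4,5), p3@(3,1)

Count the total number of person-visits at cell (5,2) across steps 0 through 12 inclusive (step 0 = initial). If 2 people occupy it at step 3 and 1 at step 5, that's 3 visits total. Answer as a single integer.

Answer: 2

Derivation:
Step 0: p0@(3,2) p1@(3,0) p2@(4,5) p3@(3,1) -> at (5,2): 0 [-], cum=0
Step 1: p0@(4,2) p1@(4,0) p2@(5,5) p3@(4,1) -> at (5,2): 0 [-], cum=0
Step 2: p0@(5,2) p1@(5,0) p2@(5,4) p3@ESC -> at (5,2): 1 [p0], cum=1
Step 3: p0@ESC p1@ESC p2@(5,3) p3@ESC -> at (5,2): 0 [-], cum=1
Step 4: p0@ESC p1@ESC p2@(5,2) p3@ESC -> at (5,2): 1 [p2], cum=2
Step 5: p0@ESC p1@ESC p2@ESC p3@ESC -> at (5,2): 0 [-], cum=2
Total visits = 2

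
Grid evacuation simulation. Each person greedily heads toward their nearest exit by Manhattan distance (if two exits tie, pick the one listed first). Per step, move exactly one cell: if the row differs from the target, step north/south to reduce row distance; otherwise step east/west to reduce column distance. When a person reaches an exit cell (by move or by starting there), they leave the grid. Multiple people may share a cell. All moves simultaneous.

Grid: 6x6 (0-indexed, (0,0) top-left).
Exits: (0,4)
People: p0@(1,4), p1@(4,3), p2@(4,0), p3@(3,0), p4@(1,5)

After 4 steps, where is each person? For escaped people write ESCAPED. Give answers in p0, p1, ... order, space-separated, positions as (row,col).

Step 1: p0:(1,4)->(0,4)->EXIT | p1:(4,3)->(3,3) | p2:(4,0)->(3,0) | p3:(3,0)->(2,0) | p4:(1,5)->(0,5)
Step 2: p0:escaped | p1:(3,3)->(2,3) | p2:(3,0)->(2,0) | p3:(2,0)->(1,0) | p4:(0,5)->(0,4)->EXIT
Step 3: p0:escaped | p1:(2,3)->(1,3) | p2:(2,0)->(1,0) | p3:(1,0)->(0,0) | p4:escaped
Step 4: p0:escaped | p1:(1,3)->(0,3) | p2:(1,0)->(0,0) | p3:(0,0)->(0,1) | p4:escaped

ESCAPED (0,3) (0,0) (0,1) ESCAPED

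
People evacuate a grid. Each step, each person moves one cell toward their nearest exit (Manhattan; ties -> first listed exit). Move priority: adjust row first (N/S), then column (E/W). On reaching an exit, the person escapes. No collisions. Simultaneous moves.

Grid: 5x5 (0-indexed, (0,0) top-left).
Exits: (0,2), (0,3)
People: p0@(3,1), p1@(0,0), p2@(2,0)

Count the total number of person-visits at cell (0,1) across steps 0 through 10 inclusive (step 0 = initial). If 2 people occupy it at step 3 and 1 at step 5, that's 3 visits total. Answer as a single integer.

Answer: 3

Derivation:
Step 0: p0@(3,1) p1@(0,0) p2@(2,0) -> at (0,1): 0 [-], cum=0
Step 1: p0@(2,1) p1@(0,1) p2@(1,0) -> at (0,1): 1 [p1], cum=1
Step 2: p0@(1,1) p1@ESC p2@(0,0) -> at (0,1): 0 [-], cum=1
Step 3: p0@(0,1) p1@ESC p2@(0,1) -> at (0,1): 2 [p0,p2], cum=3
Step 4: p0@ESC p1@ESC p2@ESC -> at (0,1): 0 [-], cum=3
Total visits = 3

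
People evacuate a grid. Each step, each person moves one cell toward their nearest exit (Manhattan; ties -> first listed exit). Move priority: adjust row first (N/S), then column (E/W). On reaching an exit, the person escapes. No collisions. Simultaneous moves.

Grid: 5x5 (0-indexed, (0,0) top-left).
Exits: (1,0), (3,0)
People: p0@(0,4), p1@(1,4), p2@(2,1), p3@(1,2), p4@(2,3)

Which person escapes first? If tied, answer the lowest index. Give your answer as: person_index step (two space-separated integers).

Step 1: p0:(0,4)->(1,4) | p1:(1,4)->(1,3) | p2:(2,1)->(1,1) | p3:(1,2)->(1,1) | p4:(2,3)->(1,3)
Step 2: p0:(1,4)->(1,3) | p1:(1,3)->(1,2) | p2:(1,1)->(1,0)->EXIT | p3:(1,1)->(1,0)->EXIT | p4:(1,3)->(1,2)
Step 3: p0:(1,3)->(1,2) | p1:(1,2)->(1,1) | p2:escaped | p3:escaped | p4:(1,2)->(1,1)
Step 4: p0:(1,2)->(1,1) | p1:(1,1)->(1,0)->EXIT | p2:escaped | p3:escaped | p4:(1,1)->(1,0)->EXIT
Step 5: p0:(1,1)->(1,0)->EXIT | p1:escaped | p2:escaped | p3:escaped | p4:escaped
Exit steps: [5, 4, 2, 2, 4]
First to escape: p2 at step 2

Answer: 2 2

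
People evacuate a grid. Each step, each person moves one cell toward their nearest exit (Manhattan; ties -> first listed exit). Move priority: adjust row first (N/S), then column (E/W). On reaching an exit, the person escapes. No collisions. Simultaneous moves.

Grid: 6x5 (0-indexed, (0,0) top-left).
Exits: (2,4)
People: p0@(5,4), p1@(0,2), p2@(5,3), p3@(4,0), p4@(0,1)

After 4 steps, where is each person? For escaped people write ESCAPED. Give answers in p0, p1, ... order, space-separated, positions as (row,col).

Step 1: p0:(5,4)->(4,4) | p1:(0,2)->(1,2) | p2:(5,3)->(4,3) | p3:(4,0)->(3,0) | p4:(0,1)->(1,1)
Step 2: p0:(4,4)->(3,4) | p1:(1,2)->(2,2) | p2:(4,3)->(3,3) | p3:(3,0)->(2,0) | p4:(1,1)->(2,1)
Step 3: p0:(3,4)->(2,4)->EXIT | p1:(2,2)->(2,3) | p2:(3,3)->(2,3) | p3:(2,0)->(2,1) | p4:(2,1)->(2,2)
Step 4: p0:escaped | p1:(2,3)->(2,4)->EXIT | p2:(2,3)->(2,4)->EXIT | p3:(2,1)->(2,2) | p4:(2,2)->(2,3)

ESCAPED ESCAPED ESCAPED (2,2) (2,3)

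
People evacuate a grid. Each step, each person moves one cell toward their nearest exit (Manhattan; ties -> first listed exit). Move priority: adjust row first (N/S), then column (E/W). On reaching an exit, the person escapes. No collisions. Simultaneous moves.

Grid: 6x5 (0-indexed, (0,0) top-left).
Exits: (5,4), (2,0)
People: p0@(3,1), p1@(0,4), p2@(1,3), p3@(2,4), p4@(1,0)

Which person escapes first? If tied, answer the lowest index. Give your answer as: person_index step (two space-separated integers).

Step 1: p0:(3,1)->(2,1) | p1:(0,4)->(1,4) | p2:(1,3)->(2,3) | p3:(2,4)->(3,4) | p4:(1,0)->(2,0)->EXIT
Step 2: p0:(2,1)->(2,0)->EXIT | p1:(1,4)->(2,4) | p2:(2,3)->(2,2) | p3:(3,4)->(4,4) | p4:escaped
Step 3: p0:escaped | p1:(2,4)->(3,4) | p2:(2,2)->(2,1) | p3:(4,4)->(5,4)->EXIT | p4:escaped
Step 4: p0:escaped | p1:(3,4)->(4,4) | p2:(2,1)->(2,0)->EXIT | p3:escaped | p4:escaped
Step 5: p0:escaped | p1:(4,4)->(5,4)->EXIT | p2:escaped | p3:escaped | p4:escaped
Exit steps: [2, 5, 4, 3, 1]
First to escape: p4 at step 1

Answer: 4 1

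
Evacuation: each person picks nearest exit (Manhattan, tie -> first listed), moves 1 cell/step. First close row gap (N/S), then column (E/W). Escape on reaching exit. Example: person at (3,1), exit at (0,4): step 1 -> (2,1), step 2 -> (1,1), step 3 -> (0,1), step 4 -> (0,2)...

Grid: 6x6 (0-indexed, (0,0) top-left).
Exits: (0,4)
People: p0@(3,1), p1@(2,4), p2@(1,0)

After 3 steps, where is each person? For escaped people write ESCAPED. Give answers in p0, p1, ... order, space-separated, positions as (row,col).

Step 1: p0:(3,1)->(2,1) | p1:(2,4)->(1,4) | p2:(1,0)->(0,0)
Step 2: p0:(2,1)->(1,1) | p1:(1,4)->(0,4)->EXIT | p2:(0,0)->(0,1)
Step 3: p0:(1,1)->(0,1) | p1:escaped | p2:(0,1)->(0,2)

(0,1) ESCAPED (0,2)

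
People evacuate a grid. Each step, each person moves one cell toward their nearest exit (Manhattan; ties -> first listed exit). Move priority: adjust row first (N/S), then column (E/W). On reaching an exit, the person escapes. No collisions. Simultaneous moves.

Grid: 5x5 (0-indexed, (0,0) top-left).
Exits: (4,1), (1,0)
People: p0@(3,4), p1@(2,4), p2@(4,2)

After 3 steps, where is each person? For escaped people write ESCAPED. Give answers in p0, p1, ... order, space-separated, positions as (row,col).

Step 1: p0:(3,4)->(4,4) | p1:(2,4)->(3,4) | p2:(4,2)->(4,1)->EXIT
Step 2: p0:(4,4)->(4,3) | p1:(3,4)->(4,4) | p2:escaped
Step 3: p0:(4,3)->(4,2) | p1:(4,4)->(4,3) | p2:escaped

(4,2) (4,3) ESCAPED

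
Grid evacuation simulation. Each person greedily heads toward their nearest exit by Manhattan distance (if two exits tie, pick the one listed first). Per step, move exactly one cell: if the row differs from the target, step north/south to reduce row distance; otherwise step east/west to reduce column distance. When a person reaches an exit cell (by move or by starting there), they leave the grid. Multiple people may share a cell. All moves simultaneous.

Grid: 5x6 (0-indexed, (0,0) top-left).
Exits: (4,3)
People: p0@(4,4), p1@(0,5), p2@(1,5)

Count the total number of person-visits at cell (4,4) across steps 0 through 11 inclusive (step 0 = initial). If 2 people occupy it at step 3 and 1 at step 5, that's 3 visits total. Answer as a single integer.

Answer: 3

Derivation:
Step 0: p0@(4,4) p1@(0,5) p2@(1,5) -> at (4,4): 1 [p0], cum=1
Step 1: p0@ESC p1@(1,5) p2@(2,5) -> at (4,4): 0 [-], cum=1
Step 2: p0@ESC p1@(2,5) p2@(3,5) -> at (4,4): 0 [-], cum=1
Step 3: p0@ESC p1@(3,5) p2@(4,5) -> at (4,4): 0 [-], cum=1
Step 4: p0@ESC p1@(4,5) p2@(4,4) -> at (4,4): 1 [p2], cum=2
Step 5: p0@ESC p1@(4,4) p2@ESC -> at (4,4): 1 [p1], cum=3
Step 6: p0@ESC p1@ESC p2@ESC -> at (4,4): 0 [-], cum=3
Total visits = 3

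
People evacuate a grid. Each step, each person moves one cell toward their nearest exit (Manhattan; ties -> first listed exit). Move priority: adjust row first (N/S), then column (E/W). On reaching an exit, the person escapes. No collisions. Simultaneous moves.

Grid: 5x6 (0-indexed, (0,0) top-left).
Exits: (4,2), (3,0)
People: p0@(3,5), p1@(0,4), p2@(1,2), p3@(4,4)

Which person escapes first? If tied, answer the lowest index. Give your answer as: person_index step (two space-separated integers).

Answer: 3 2

Derivation:
Step 1: p0:(3,5)->(4,5) | p1:(0,4)->(1,4) | p2:(1,2)->(2,2) | p3:(4,4)->(4,3)
Step 2: p0:(4,5)->(4,4) | p1:(1,4)->(2,4) | p2:(2,2)->(3,2) | p3:(4,3)->(4,2)->EXIT
Step 3: p0:(4,4)->(4,3) | p1:(2,4)->(3,4) | p2:(3,2)->(4,2)->EXIT | p3:escaped
Step 4: p0:(4,3)->(4,2)->EXIT | p1:(3,4)->(4,4) | p2:escaped | p3:escaped
Step 5: p0:escaped | p1:(4,4)->(4,3) | p2:escaped | p3:escaped
Step 6: p0:escaped | p1:(4,3)->(4,2)->EXIT | p2:escaped | p3:escaped
Exit steps: [4, 6, 3, 2]
First to escape: p3 at step 2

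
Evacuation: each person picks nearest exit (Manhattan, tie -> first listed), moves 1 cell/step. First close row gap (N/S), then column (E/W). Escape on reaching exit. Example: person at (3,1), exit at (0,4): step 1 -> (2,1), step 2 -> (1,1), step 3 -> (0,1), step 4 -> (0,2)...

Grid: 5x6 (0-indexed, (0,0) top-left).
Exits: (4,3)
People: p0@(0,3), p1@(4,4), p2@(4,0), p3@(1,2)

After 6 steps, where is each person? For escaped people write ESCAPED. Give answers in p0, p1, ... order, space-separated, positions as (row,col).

Step 1: p0:(0,3)->(1,3) | p1:(4,4)->(4,3)->EXIT | p2:(4,0)->(4,1) | p3:(1,2)->(2,2)
Step 2: p0:(1,3)->(2,3) | p1:escaped | p2:(4,1)->(4,2) | p3:(2,2)->(3,2)
Step 3: p0:(2,3)->(3,3) | p1:escaped | p2:(4,2)->(4,3)->EXIT | p3:(3,2)->(4,2)
Step 4: p0:(3,3)->(4,3)->EXIT | p1:escaped | p2:escaped | p3:(4,2)->(4,3)->EXIT

ESCAPED ESCAPED ESCAPED ESCAPED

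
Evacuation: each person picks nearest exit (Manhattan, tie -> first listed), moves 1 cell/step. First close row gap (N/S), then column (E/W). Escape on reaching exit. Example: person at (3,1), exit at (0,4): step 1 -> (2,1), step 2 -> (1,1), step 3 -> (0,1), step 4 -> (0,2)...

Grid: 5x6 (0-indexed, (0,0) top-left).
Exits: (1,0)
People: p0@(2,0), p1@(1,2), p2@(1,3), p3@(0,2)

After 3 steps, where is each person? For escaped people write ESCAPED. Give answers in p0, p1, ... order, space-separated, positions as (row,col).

Step 1: p0:(2,0)->(1,0)->EXIT | p1:(1,2)->(1,1) | p2:(1,3)->(1,2) | p3:(0,2)->(1,2)
Step 2: p0:escaped | p1:(1,1)->(1,0)->EXIT | p2:(1,2)->(1,1) | p3:(1,2)->(1,1)
Step 3: p0:escaped | p1:escaped | p2:(1,1)->(1,0)->EXIT | p3:(1,1)->(1,0)->EXIT

ESCAPED ESCAPED ESCAPED ESCAPED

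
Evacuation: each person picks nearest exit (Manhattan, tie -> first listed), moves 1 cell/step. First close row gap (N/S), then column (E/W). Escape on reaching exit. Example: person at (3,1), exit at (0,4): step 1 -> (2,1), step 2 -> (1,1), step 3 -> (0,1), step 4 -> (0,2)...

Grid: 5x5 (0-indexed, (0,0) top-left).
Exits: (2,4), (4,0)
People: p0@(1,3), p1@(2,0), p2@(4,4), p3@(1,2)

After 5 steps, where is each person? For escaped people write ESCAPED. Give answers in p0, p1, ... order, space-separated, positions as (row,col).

Step 1: p0:(1,3)->(2,3) | p1:(2,0)->(3,0) | p2:(4,4)->(3,4) | p3:(1,2)->(2,2)
Step 2: p0:(2,3)->(2,4)->EXIT | p1:(3,0)->(4,0)->EXIT | p2:(3,4)->(2,4)->EXIT | p3:(2,2)->(2,3)
Step 3: p0:escaped | p1:escaped | p2:escaped | p3:(2,3)->(2,4)->EXIT

ESCAPED ESCAPED ESCAPED ESCAPED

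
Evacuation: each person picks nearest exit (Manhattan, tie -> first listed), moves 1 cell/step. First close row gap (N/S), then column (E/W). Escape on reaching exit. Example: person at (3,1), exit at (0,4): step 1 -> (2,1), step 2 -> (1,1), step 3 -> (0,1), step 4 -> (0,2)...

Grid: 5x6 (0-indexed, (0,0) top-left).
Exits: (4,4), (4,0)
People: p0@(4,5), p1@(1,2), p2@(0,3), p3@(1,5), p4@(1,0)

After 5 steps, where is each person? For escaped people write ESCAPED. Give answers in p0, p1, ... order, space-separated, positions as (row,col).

Step 1: p0:(4,5)->(4,4)->EXIT | p1:(1,2)->(2,2) | p2:(0,3)->(1,3) | p3:(1,5)->(2,5) | p4:(1,0)->(2,0)
Step 2: p0:escaped | p1:(2,2)->(3,2) | p2:(1,3)->(2,3) | p3:(2,5)->(3,5) | p4:(2,0)->(3,0)
Step 3: p0:escaped | p1:(3,2)->(4,2) | p2:(2,3)->(3,3) | p3:(3,5)->(4,5) | p4:(3,0)->(4,0)->EXIT
Step 4: p0:escaped | p1:(4,2)->(4,3) | p2:(3,3)->(4,3) | p3:(4,5)->(4,4)->EXIT | p4:escaped
Step 5: p0:escaped | p1:(4,3)->(4,4)->EXIT | p2:(4,3)->(4,4)->EXIT | p3:escaped | p4:escaped

ESCAPED ESCAPED ESCAPED ESCAPED ESCAPED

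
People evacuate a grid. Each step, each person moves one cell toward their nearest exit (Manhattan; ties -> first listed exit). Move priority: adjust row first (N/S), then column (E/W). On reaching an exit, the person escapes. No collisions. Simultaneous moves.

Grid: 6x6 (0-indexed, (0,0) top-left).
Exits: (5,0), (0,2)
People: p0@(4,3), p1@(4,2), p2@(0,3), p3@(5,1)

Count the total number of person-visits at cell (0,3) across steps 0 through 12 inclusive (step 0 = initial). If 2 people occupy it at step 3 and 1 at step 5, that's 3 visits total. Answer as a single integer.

Step 0: p0@(4,3) p1@(4,2) p2@(0,3) p3@(5,1) -> at (0,3): 1 [p2], cum=1
Step 1: p0@(5,3) p1@(5,2) p2@ESC p3@ESC -> at (0,3): 0 [-], cum=1
Step 2: p0@(5,2) p1@(5,1) p2@ESC p3@ESC -> at (0,3): 0 [-], cum=1
Step 3: p0@(5,1) p1@ESC p2@ESC p3@ESC -> at (0,3): 0 [-], cum=1
Step 4: p0@ESC p1@ESC p2@ESC p3@ESC -> at (0,3): 0 [-], cum=1
Total visits = 1

Answer: 1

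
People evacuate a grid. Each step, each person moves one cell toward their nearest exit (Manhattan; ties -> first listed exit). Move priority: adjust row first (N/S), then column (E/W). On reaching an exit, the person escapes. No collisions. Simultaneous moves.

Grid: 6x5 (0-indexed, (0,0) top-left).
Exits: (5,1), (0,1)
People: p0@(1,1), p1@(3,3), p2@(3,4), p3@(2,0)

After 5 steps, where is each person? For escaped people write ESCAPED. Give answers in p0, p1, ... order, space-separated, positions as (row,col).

Step 1: p0:(1,1)->(0,1)->EXIT | p1:(3,3)->(4,3) | p2:(3,4)->(4,4) | p3:(2,0)->(1,0)
Step 2: p0:escaped | p1:(4,3)->(5,3) | p2:(4,4)->(5,4) | p3:(1,0)->(0,0)
Step 3: p0:escaped | p1:(5,3)->(5,2) | p2:(5,4)->(5,3) | p3:(0,0)->(0,1)->EXIT
Step 4: p0:escaped | p1:(5,2)->(5,1)->EXIT | p2:(5,3)->(5,2) | p3:escaped
Step 5: p0:escaped | p1:escaped | p2:(5,2)->(5,1)->EXIT | p3:escaped

ESCAPED ESCAPED ESCAPED ESCAPED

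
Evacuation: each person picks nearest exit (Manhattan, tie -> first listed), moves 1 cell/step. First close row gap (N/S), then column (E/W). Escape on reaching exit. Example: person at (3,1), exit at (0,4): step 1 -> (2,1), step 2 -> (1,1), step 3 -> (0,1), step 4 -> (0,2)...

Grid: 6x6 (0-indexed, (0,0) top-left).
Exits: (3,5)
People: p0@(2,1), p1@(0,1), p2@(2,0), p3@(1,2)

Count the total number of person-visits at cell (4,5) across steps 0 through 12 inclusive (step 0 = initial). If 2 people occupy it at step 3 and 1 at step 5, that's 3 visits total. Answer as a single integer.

Step 0: p0@(2,1) p1@(0,1) p2@(2,0) p3@(1,2) -> at (4,5): 0 [-], cum=0
Step 1: p0@(3,1) p1@(1,1) p2@(3,0) p3@(2,2) -> at (4,5): 0 [-], cum=0
Step 2: p0@(3,2) p1@(2,1) p2@(3,1) p3@(3,2) -> at (4,5): 0 [-], cum=0
Step 3: p0@(3,3) p1@(3,1) p2@(3,2) p3@(3,3) -> at (4,5): 0 [-], cum=0
Step 4: p0@(3,4) p1@(3,2) p2@(3,3) p3@(3,4) -> at (4,5): 0 [-], cum=0
Step 5: p0@ESC p1@(3,3) p2@(3,4) p3@ESC -> at (4,5): 0 [-], cum=0
Step 6: p0@ESC p1@(3,4) p2@ESC p3@ESC -> at (4,5): 0 [-], cum=0
Step 7: p0@ESC p1@ESC p2@ESC p3@ESC -> at (4,5): 0 [-], cum=0
Total visits = 0

Answer: 0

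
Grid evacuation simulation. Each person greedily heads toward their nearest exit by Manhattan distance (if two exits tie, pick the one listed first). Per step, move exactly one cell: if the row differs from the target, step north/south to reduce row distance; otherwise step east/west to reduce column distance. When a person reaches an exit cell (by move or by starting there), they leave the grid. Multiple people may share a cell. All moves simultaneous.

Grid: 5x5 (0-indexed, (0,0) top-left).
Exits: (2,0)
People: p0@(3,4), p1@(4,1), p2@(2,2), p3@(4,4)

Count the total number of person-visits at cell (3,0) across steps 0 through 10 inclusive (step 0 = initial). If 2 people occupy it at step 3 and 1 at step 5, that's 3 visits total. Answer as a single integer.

Step 0: p0@(3,4) p1@(4,1) p2@(2,2) p3@(4,4) -> at (3,0): 0 [-], cum=0
Step 1: p0@(2,4) p1@(3,1) p2@(2,1) p3@(3,4) -> at (3,0): 0 [-], cum=0
Step 2: p0@(2,3) p1@(2,1) p2@ESC p3@(2,4) -> at (3,0): 0 [-], cum=0
Step 3: p0@(2,2) p1@ESC p2@ESC p3@(2,3) -> at (3,0): 0 [-], cum=0
Step 4: p0@(2,1) p1@ESC p2@ESC p3@(2,2) -> at (3,0): 0 [-], cum=0
Step 5: p0@ESC p1@ESC p2@ESC p3@(2,1) -> at (3,0): 0 [-], cum=0
Step 6: p0@ESC p1@ESC p2@ESC p3@ESC -> at (3,0): 0 [-], cum=0
Total visits = 0

Answer: 0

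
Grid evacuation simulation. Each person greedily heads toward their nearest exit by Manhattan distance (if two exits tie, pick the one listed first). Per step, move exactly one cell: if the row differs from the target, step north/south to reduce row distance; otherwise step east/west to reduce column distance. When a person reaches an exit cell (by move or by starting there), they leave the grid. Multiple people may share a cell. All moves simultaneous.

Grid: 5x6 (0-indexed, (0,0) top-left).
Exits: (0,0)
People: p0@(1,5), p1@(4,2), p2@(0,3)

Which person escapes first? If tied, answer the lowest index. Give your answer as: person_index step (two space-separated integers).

Answer: 2 3

Derivation:
Step 1: p0:(1,5)->(0,5) | p1:(4,2)->(3,2) | p2:(0,3)->(0,2)
Step 2: p0:(0,5)->(0,4) | p1:(3,2)->(2,2) | p2:(0,2)->(0,1)
Step 3: p0:(0,4)->(0,3) | p1:(2,2)->(1,2) | p2:(0,1)->(0,0)->EXIT
Step 4: p0:(0,3)->(0,2) | p1:(1,2)->(0,2) | p2:escaped
Step 5: p0:(0,2)->(0,1) | p1:(0,2)->(0,1) | p2:escaped
Step 6: p0:(0,1)->(0,0)->EXIT | p1:(0,1)->(0,0)->EXIT | p2:escaped
Exit steps: [6, 6, 3]
First to escape: p2 at step 3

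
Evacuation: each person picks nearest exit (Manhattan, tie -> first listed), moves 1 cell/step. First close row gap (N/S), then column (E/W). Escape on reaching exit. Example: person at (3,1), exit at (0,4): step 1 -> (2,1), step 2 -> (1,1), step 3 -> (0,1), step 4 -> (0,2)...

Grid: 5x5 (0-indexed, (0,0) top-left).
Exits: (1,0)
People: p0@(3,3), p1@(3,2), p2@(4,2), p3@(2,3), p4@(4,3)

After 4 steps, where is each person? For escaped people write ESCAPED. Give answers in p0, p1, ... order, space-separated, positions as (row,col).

Step 1: p0:(3,3)->(2,3) | p1:(3,2)->(2,2) | p2:(4,2)->(3,2) | p3:(2,3)->(1,3) | p4:(4,3)->(3,3)
Step 2: p0:(2,3)->(1,3) | p1:(2,2)->(1,2) | p2:(3,2)->(2,2) | p3:(1,3)->(1,2) | p4:(3,3)->(2,3)
Step 3: p0:(1,3)->(1,2) | p1:(1,2)->(1,1) | p2:(2,2)->(1,2) | p3:(1,2)->(1,1) | p4:(2,3)->(1,3)
Step 4: p0:(1,2)->(1,1) | p1:(1,1)->(1,0)->EXIT | p2:(1,2)->(1,1) | p3:(1,1)->(1,0)->EXIT | p4:(1,3)->(1,2)

(1,1) ESCAPED (1,1) ESCAPED (1,2)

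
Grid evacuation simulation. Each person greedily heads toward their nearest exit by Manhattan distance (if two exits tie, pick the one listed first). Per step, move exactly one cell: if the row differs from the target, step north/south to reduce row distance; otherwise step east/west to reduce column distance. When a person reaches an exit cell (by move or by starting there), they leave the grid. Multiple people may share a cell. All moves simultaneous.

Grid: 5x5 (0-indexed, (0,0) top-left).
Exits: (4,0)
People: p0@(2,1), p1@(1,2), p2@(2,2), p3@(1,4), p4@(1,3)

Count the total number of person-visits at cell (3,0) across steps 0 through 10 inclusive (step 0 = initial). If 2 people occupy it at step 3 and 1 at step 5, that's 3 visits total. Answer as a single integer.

Answer: 0

Derivation:
Step 0: p0@(2,1) p1@(1,2) p2@(2,2) p3@(1,4) p4@(1,3) -> at (3,0): 0 [-], cum=0
Step 1: p0@(3,1) p1@(2,2) p2@(3,2) p3@(2,4) p4@(2,3) -> at (3,0): 0 [-], cum=0
Step 2: p0@(4,1) p1@(3,2) p2@(4,2) p3@(3,4) p4@(3,3) -> at (3,0): 0 [-], cum=0
Step 3: p0@ESC p1@(4,2) p2@(4,1) p3@(4,4) p4@(4,3) -> at (3,0): 0 [-], cum=0
Step 4: p0@ESC p1@(4,1) p2@ESC p3@(4,3) p4@(4,2) -> at (3,0): 0 [-], cum=0
Step 5: p0@ESC p1@ESC p2@ESC p3@(4,2) p4@(4,1) -> at (3,0): 0 [-], cum=0
Step 6: p0@ESC p1@ESC p2@ESC p3@(4,1) p4@ESC -> at (3,0): 0 [-], cum=0
Step 7: p0@ESC p1@ESC p2@ESC p3@ESC p4@ESC -> at (3,0): 0 [-], cum=0
Total visits = 0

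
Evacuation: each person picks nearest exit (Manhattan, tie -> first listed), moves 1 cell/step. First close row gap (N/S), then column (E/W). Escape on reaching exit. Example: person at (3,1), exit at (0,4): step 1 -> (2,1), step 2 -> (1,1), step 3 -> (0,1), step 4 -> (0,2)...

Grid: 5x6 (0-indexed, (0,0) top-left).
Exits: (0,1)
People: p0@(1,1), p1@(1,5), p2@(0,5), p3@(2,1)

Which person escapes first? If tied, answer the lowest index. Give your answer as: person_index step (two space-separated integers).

Step 1: p0:(1,1)->(0,1)->EXIT | p1:(1,5)->(0,5) | p2:(0,5)->(0,4) | p3:(2,1)->(1,1)
Step 2: p0:escaped | p1:(0,5)->(0,4) | p2:(0,4)->(0,3) | p3:(1,1)->(0,1)->EXIT
Step 3: p0:escaped | p1:(0,4)->(0,3) | p2:(0,3)->(0,2) | p3:escaped
Step 4: p0:escaped | p1:(0,3)->(0,2) | p2:(0,2)->(0,1)->EXIT | p3:escaped
Step 5: p0:escaped | p1:(0,2)->(0,1)->EXIT | p2:escaped | p3:escaped
Exit steps: [1, 5, 4, 2]
First to escape: p0 at step 1

Answer: 0 1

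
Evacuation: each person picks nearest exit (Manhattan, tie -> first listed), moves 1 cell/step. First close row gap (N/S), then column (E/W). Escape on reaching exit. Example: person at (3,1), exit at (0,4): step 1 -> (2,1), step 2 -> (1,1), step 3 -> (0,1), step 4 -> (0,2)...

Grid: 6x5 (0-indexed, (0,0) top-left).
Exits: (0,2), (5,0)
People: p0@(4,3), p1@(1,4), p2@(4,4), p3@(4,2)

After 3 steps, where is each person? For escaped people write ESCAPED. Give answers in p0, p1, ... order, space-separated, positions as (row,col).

Step 1: p0:(4,3)->(5,3) | p1:(1,4)->(0,4) | p2:(4,4)->(5,4) | p3:(4,2)->(5,2)
Step 2: p0:(5,3)->(5,2) | p1:(0,4)->(0,3) | p2:(5,4)->(5,3) | p3:(5,2)->(5,1)
Step 3: p0:(5,2)->(5,1) | p1:(0,3)->(0,2)->EXIT | p2:(5,3)->(5,2) | p3:(5,1)->(5,0)->EXIT

(5,1) ESCAPED (5,2) ESCAPED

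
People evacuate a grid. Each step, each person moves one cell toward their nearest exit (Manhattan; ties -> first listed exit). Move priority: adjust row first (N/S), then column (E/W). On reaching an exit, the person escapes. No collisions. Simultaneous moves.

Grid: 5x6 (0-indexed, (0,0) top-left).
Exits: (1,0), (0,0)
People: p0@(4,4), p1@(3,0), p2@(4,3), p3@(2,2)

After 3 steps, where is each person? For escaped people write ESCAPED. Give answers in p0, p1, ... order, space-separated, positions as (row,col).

Step 1: p0:(4,4)->(3,4) | p1:(3,0)->(2,0) | p2:(4,3)->(3,3) | p3:(2,2)->(1,2)
Step 2: p0:(3,4)->(2,4) | p1:(2,0)->(1,0)->EXIT | p2:(3,3)->(2,3) | p3:(1,2)->(1,1)
Step 3: p0:(2,4)->(1,4) | p1:escaped | p2:(2,3)->(1,3) | p3:(1,1)->(1,0)->EXIT

(1,4) ESCAPED (1,3) ESCAPED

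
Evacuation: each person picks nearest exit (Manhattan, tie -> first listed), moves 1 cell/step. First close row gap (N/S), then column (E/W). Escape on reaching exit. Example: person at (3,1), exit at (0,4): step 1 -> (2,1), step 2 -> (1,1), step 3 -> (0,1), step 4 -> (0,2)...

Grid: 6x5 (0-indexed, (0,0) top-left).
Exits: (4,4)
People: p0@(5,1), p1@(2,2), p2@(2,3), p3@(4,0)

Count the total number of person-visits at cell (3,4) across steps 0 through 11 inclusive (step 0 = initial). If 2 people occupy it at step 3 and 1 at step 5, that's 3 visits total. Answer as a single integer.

Answer: 0

Derivation:
Step 0: p0@(5,1) p1@(2,2) p2@(2,3) p3@(4,0) -> at (3,4): 0 [-], cum=0
Step 1: p0@(4,1) p1@(3,2) p2@(3,3) p3@(4,1) -> at (3,4): 0 [-], cum=0
Step 2: p0@(4,2) p1@(4,2) p2@(4,3) p3@(4,2) -> at (3,4): 0 [-], cum=0
Step 3: p0@(4,3) p1@(4,3) p2@ESC p3@(4,3) -> at (3,4): 0 [-], cum=0
Step 4: p0@ESC p1@ESC p2@ESC p3@ESC -> at (3,4): 0 [-], cum=0
Total visits = 0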